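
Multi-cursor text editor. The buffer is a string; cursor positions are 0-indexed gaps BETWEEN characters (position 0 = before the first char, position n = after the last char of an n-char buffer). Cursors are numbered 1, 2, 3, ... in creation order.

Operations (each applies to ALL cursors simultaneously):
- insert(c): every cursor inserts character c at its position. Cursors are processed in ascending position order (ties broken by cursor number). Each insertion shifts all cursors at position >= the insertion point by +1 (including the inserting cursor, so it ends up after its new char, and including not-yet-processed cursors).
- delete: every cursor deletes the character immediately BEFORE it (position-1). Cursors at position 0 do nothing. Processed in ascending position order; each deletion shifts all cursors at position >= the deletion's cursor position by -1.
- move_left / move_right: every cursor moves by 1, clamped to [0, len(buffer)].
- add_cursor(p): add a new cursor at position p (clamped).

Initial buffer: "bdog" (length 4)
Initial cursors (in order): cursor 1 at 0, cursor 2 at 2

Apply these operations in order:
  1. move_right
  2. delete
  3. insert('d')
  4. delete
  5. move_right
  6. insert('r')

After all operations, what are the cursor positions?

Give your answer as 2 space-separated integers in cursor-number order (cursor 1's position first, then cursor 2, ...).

After op 1 (move_right): buffer="bdog" (len 4), cursors c1@1 c2@3, authorship ....
After op 2 (delete): buffer="dg" (len 2), cursors c1@0 c2@1, authorship ..
After op 3 (insert('d')): buffer="dddg" (len 4), cursors c1@1 c2@3, authorship 1.2.
After op 4 (delete): buffer="dg" (len 2), cursors c1@0 c2@1, authorship ..
After op 5 (move_right): buffer="dg" (len 2), cursors c1@1 c2@2, authorship ..
After op 6 (insert('r')): buffer="drgr" (len 4), cursors c1@2 c2@4, authorship .1.2

Answer: 2 4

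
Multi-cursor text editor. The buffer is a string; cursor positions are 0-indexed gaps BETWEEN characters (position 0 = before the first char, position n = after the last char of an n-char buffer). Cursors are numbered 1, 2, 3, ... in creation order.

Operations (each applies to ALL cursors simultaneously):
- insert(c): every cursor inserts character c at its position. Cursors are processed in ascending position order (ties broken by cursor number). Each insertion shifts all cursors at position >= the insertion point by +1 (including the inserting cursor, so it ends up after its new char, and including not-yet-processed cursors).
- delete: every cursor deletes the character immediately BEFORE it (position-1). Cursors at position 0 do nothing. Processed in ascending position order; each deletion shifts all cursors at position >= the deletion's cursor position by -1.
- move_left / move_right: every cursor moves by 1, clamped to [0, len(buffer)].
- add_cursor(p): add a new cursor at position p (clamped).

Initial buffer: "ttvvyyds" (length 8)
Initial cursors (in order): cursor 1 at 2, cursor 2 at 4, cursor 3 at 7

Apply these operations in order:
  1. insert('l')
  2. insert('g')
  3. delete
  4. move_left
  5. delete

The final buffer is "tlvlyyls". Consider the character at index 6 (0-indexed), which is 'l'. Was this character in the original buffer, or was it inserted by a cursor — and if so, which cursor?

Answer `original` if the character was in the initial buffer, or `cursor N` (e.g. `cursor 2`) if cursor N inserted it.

Answer: cursor 3

Derivation:
After op 1 (insert('l')): buffer="ttlvvlyydls" (len 11), cursors c1@3 c2@6 c3@10, authorship ..1..2...3.
After op 2 (insert('g')): buffer="ttlgvvlgyydlgs" (len 14), cursors c1@4 c2@8 c3@13, authorship ..11..22...33.
After op 3 (delete): buffer="ttlvvlyydls" (len 11), cursors c1@3 c2@6 c3@10, authorship ..1..2...3.
After op 4 (move_left): buffer="ttlvvlyydls" (len 11), cursors c1@2 c2@5 c3@9, authorship ..1..2...3.
After op 5 (delete): buffer="tlvlyyls" (len 8), cursors c1@1 c2@3 c3@6, authorship .1.2..3.
Authorship (.=original, N=cursor N): . 1 . 2 . . 3 .
Index 6: author = 3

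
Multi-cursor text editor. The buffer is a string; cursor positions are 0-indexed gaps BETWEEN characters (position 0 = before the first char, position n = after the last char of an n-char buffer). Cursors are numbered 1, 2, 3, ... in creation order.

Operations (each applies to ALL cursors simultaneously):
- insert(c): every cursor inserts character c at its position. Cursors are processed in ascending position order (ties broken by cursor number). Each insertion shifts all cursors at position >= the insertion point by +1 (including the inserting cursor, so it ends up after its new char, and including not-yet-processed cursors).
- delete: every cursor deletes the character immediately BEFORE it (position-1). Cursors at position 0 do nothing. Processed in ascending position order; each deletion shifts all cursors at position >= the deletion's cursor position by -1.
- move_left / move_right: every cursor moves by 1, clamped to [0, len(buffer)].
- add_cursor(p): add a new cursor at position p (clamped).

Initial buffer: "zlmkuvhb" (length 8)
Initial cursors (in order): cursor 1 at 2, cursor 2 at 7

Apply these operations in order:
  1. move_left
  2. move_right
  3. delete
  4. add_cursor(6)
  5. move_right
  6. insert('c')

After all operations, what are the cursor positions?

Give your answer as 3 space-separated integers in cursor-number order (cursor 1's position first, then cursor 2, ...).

Answer: 3 9 9

Derivation:
After op 1 (move_left): buffer="zlmkuvhb" (len 8), cursors c1@1 c2@6, authorship ........
After op 2 (move_right): buffer="zlmkuvhb" (len 8), cursors c1@2 c2@7, authorship ........
After op 3 (delete): buffer="zmkuvb" (len 6), cursors c1@1 c2@5, authorship ......
After op 4 (add_cursor(6)): buffer="zmkuvb" (len 6), cursors c1@1 c2@5 c3@6, authorship ......
After op 5 (move_right): buffer="zmkuvb" (len 6), cursors c1@2 c2@6 c3@6, authorship ......
After op 6 (insert('c')): buffer="zmckuvbcc" (len 9), cursors c1@3 c2@9 c3@9, authorship ..1....23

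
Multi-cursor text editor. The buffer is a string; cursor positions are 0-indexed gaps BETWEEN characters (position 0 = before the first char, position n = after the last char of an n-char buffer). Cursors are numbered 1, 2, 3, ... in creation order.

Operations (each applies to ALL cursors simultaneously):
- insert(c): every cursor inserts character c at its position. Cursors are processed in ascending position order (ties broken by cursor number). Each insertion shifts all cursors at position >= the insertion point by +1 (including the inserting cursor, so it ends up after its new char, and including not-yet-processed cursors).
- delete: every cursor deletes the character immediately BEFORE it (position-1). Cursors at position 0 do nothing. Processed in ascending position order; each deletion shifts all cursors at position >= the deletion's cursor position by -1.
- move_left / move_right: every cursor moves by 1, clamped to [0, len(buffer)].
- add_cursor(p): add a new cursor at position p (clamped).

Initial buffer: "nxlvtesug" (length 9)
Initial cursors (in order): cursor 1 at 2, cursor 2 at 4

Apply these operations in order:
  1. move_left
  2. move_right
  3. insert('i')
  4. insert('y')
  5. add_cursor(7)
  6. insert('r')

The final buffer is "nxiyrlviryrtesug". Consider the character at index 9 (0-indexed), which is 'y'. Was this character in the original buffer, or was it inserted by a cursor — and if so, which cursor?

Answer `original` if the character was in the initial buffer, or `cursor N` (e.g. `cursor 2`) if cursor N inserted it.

After op 1 (move_left): buffer="nxlvtesug" (len 9), cursors c1@1 c2@3, authorship .........
After op 2 (move_right): buffer="nxlvtesug" (len 9), cursors c1@2 c2@4, authorship .........
After op 3 (insert('i')): buffer="nxilvitesug" (len 11), cursors c1@3 c2@6, authorship ..1..2.....
After op 4 (insert('y')): buffer="nxiylviytesug" (len 13), cursors c1@4 c2@8, authorship ..11..22.....
After op 5 (add_cursor(7)): buffer="nxiylviytesug" (len 13), cursors c1@4 c3@7 c2@8, authorship ..11..22.....
After op 6 (insert('r')): buffer="nxiyrlviryrtesug" (len 16), cursors c1@5 c3@9 c2@11, authorship ..111..2322.....
Authorship (.=original, N=cursor N): . . 1 1 1 . . 2 3 2 2 . . . . .
Index 9: author = 2

Answer: cursor 2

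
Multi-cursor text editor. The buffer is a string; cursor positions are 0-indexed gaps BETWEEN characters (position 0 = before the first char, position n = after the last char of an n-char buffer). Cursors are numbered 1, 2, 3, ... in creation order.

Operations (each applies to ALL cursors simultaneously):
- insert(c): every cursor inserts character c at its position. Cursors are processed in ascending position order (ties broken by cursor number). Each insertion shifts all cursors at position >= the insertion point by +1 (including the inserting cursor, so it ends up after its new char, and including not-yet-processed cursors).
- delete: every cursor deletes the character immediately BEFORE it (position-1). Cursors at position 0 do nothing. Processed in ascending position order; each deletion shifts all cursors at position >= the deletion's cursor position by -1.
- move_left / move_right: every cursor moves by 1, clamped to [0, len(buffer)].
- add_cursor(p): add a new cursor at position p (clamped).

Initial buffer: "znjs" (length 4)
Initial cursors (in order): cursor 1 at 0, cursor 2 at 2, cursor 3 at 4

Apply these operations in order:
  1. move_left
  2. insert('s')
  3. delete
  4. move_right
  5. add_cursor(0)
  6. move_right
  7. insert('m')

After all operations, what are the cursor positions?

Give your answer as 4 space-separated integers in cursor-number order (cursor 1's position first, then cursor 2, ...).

Answer: 4 6 8 2

Derivation:
After op 1 (move_left): buffer="znjs" (len 4), cursors c1@0 c2@1 c3@3, authorship ....
After op 2 (insert('s')): buffer="szsnjss" (len 7), cursors c1@1 c2@3 c3@6, authorship 1.2..3.
After op 3 (delete): buffer="znjs" (len 4), cursors c1@0 c2@1 c3@3, authorship ....
After op 4 (move_right): buffer="znjs" (len 4), cursors c1@1 c2@2 c3@4, authorship ....
After op 5 (add_cursor(0)): buffer="znjs" (len 4), cursors c4@0 c1@1 c2@2 c3@4, authorship ....
After op 6 (move_right): buffer="znjs" (len 4), cursors c4@1 c1@2 c2@3 c3@4, authorship ....
After op 7 (insert('m')): buffer="zmnmjmsm" (len 8), cursors c4@2 c1@4 c2@6 c3@8, authorship .4.1.2.3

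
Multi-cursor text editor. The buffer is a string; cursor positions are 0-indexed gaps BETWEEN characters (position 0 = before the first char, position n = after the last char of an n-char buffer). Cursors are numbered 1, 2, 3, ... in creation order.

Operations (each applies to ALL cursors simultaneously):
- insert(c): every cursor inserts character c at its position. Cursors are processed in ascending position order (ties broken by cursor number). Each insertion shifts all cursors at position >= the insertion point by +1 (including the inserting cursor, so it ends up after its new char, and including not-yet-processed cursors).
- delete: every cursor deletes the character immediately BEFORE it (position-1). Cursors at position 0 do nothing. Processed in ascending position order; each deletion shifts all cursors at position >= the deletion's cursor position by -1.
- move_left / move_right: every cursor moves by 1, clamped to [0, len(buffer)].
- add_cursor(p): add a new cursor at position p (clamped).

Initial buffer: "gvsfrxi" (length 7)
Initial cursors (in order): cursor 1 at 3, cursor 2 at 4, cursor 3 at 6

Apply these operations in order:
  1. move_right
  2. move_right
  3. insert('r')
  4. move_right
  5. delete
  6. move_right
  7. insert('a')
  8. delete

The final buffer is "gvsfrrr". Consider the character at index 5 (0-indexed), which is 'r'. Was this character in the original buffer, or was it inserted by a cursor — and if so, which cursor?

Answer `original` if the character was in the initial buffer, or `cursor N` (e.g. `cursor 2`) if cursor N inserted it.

Answer: cursor 1

Derivation:
After op 1 (move_right): buffer="gvsfrxi" (len 7), cursors c1@4 c2@5 c3@7, authorship .......
After op 2 (move_right): buffer="gvsfrxi" (len 7), cursors c1@5 c2@6 c3@7, authorship .......
After op 3 (insert('r')): buffer="gvsfrrxrir" (len 10), cursors c1@6 c2@8 c3@10, authorship .....1.2.3
After op 4 (move_right): buffer="gvsfrrxrir" (len 10), cursors c1@7 c2@9 c3@10, authorship .....1.2.3
After op 5 (delete): buffer="gvsfrrr" (len 7), cursors c1@6 c2@7 c3@7, authorship .....12
After op 6 (move_right): buffer="gvsfrrr" (len 7), cursors c1@7 c2@7 c3@7, authorship .....12
After op 7 (insert('a')): buffer="gvsfrrraaa" (len 10), cursors c1@10 c2@10 c3@10, authorship .....12123
After op 8 (delete): buffer="gvsfrrr" (len 7), cursors c1@7 c2@7 c3@7, authorship .....12
Authorship (.=original, N=cursor N): . . . . . 1 2
Index 5: author = 1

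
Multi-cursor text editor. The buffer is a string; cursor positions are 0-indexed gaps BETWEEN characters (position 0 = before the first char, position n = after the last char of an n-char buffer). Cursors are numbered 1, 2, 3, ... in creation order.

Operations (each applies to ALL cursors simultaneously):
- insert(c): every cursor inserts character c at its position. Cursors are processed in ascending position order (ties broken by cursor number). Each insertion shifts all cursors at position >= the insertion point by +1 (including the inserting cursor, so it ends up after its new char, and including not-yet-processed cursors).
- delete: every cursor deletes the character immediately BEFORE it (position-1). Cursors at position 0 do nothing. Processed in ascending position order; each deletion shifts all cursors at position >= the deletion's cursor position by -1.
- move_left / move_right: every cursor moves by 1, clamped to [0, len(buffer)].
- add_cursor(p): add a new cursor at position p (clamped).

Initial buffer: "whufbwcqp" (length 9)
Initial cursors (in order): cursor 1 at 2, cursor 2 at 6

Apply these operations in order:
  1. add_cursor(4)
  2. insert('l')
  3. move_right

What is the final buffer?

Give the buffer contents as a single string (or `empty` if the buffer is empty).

After op 1 (add_cursor(4)): buffer="whufbwcqp" (len 9), cursors c1@2 c3@4 c2@6, authorship .........
After op 2 (insert('l')): buffer="whluflbwlcqp" (len 12), cursors c1@3 c3@6 c2@9, authorship ..1..3..2...
After op 3 (move_right): buffer="whluflbwlcqp" (len 12), cursors c1@4 c3@7 c2@10, authorship ..1..3..2...

Answer: whluflbwlcqp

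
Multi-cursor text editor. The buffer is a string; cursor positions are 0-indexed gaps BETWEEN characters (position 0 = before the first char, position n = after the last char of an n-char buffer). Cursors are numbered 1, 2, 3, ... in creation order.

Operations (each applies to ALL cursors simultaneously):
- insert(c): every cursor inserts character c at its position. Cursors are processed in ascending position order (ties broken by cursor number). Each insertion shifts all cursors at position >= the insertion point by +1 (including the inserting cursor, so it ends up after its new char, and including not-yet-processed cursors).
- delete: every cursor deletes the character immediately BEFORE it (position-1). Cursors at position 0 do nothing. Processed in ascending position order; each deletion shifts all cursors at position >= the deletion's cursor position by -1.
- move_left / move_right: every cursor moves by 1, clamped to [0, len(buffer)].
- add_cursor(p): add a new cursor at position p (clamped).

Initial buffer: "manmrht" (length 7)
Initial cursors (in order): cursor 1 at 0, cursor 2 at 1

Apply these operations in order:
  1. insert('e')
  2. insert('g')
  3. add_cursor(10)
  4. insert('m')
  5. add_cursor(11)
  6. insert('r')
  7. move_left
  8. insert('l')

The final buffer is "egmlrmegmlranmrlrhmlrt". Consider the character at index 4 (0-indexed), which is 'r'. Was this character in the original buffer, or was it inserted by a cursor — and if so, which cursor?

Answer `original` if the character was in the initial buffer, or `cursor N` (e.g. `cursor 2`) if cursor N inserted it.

Answer: cursor 1

Derivation:
After op 1 (insert('e')): buffer="emeanmrht" (len 9), cursors c1@1 c2@3, authorship 1.2......
After op 2 (insert('g')): buffer="egmeganmrht" (len 11), cursors c1@2 c2@5, authorship 11.22......
After op 3 (add_cursor(10)): buffer="egmeganmrht" (len 11), cursors c1@2 c2@5 c3@10, authorship 11.22......
After op 4 (insert('m')): buffer="egmmegmanmrhmt" (len 14), cursors c1@3 c2@7 c3@13, authorship 111.222.....3.
After op 5 (add_cursor(11)): buffer="egmmegmanmrhmt" (len 14), cursors c1@3 c2@7 c4@11 c3@13, authorship 111.222.....3.
After op 6 (insert('r')): buffer="egmrmegmranmrrhmrt" (len 18), cursors c1@4 c2@9 c4@14 c3@17, authorship 1111.2222....4.33.
After op 7 (move_left): buffer="egmrmegmranmrrhmrt" (len 18), cursors c1@3 c2@8 c4@13 c3@16, authorship 1111.2222....4.33.
After op 8 (insert('l')): buffer="egmlrmegmlranmrlrhmlrt" (len 22), cursors c1@4 c2@10 c4@16 c3@20, authorship 11111.22222....44.333.
Authorship (.=original, N=cursor N): 1 1 1 1 1 . 2 2 2 2 2 . . . . 4 4 . 3 3 3 .
Index 4: author = 1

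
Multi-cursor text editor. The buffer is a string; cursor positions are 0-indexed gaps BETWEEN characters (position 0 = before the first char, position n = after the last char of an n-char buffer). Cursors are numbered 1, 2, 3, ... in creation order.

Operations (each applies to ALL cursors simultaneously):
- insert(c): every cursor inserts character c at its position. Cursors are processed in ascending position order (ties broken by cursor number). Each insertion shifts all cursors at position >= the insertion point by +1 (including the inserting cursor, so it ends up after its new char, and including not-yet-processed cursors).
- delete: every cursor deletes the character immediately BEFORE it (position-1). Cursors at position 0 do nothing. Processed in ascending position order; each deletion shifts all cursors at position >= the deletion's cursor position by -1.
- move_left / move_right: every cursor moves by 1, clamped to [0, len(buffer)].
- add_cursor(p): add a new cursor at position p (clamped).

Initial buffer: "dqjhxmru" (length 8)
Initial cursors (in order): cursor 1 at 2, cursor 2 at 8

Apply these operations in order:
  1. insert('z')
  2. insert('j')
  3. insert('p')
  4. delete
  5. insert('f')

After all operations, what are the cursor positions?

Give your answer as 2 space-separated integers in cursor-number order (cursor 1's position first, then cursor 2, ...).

Answer: 5 14

Derivation:
After op 1 (insert('z')): buffer="dqzjhxmruz" (len 10), cursors c1@3 c2@10, authorship ..1......2
After op 2 (insert('j')): buffer="dqzjjhxmruzj" (len 12), cursors c1@4 c2@12, authorship ..11......22
After op 3 (insert('p')): buffer="dqzjpjhxmruzjp" (len 14), cursors c1@5 c2@14, authorship ..111......222
After op 4 (delete): buffer="dqzjjhxmruzj" (len 12), cursors c1@4 c2@12, authorship ..11......22
After op 5 (insert('f')): buffer="dqzjfjhxmruzjf" (len 14), cursors c1@5 c2@14, authorship ..111......222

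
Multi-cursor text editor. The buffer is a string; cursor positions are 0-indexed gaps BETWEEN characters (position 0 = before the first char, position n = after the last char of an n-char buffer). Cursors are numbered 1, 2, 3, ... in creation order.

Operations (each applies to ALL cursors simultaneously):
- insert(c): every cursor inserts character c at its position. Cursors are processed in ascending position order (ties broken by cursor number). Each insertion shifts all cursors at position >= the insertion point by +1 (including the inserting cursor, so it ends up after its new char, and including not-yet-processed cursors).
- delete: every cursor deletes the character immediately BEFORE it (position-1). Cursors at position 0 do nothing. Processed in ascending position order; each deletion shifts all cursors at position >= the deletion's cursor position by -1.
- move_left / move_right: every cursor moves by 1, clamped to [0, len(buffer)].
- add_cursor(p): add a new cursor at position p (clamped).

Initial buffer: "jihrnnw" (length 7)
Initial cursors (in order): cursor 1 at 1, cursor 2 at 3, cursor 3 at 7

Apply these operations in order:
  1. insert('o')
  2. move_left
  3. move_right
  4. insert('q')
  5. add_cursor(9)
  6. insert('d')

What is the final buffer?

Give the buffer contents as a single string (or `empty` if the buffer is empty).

After op 1 (insert('o')): buffer="joihornnwo" (len 10), cursors c1@2 c2@5 c3@10, authorship .1..2....3
After op 2 (move_left): buffer="joihornnwo" (len 10), cursors c1@1 c2@4 c3@9, authorship .1..2....3
After op 3 (move_right): buffer="joihornnwo" (len 10), cursors c1@2 c2@5 c3@10, authorship .1..2....3
After op 4 (insert('q')): buffer="joqihoqrnnwoq" (len 13), cursors c1@3 c2@7 c3@13, authorship .11..22....33
After op 5 (add_cursor(9)): buffer="joqihoqrnnwoq" (len 13), cursors c1@3 c2@7 c4@9 c3@13, authorship .11..22....33
After op 6 (insert('d')): buffer="joqdihoqdrndnwoqd" (len 17), cursors c1@4 c2@9 c4@12 c3@17, authorship .111..222..4..333

Answer: joqdihoqdrndnwoqd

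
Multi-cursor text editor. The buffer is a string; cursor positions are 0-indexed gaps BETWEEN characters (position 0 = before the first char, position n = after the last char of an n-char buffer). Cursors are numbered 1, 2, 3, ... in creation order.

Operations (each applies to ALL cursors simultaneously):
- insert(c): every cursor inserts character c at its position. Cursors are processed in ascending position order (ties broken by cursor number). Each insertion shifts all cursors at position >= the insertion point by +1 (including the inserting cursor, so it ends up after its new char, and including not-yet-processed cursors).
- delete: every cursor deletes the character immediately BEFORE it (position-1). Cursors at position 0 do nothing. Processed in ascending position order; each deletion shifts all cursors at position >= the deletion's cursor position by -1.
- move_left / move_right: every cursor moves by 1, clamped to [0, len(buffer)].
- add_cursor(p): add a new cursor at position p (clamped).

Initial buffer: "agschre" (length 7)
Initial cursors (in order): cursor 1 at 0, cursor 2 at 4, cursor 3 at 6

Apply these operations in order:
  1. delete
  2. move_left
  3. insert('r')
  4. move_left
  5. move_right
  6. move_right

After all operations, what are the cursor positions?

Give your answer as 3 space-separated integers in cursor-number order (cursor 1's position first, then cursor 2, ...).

After op 1 (delete): buffer="agshe" (len 5), cursors c1@0 c2@3 c3@4, authorship .....
After op 2 (move_left): buffer="agshe" (len 5), cursors c1@0 c2@2 c3@3, authorship .....
After op 3 (insert('r')): buffer="ragrsrhe" (len 8), cursors c1@1 c2@4 c3@6, authorship 1..2.3..
After op 4 (move_left): buffer="ragrsrhe" (len 8), cursors c1@0 c2@3 c3@5, authorship 1..2.3..
After op 5 (move_right): buffer="ragrsrhe" (len 8), cursors c1@1 c2@4 c3@6, authorship 1..2.3..
After op 6 (move_right): buffer="ragrsrhe" (len 8), cursors c1@2 c2@5 c3@7, authorship 1..2.3..

Answer: 2 5 7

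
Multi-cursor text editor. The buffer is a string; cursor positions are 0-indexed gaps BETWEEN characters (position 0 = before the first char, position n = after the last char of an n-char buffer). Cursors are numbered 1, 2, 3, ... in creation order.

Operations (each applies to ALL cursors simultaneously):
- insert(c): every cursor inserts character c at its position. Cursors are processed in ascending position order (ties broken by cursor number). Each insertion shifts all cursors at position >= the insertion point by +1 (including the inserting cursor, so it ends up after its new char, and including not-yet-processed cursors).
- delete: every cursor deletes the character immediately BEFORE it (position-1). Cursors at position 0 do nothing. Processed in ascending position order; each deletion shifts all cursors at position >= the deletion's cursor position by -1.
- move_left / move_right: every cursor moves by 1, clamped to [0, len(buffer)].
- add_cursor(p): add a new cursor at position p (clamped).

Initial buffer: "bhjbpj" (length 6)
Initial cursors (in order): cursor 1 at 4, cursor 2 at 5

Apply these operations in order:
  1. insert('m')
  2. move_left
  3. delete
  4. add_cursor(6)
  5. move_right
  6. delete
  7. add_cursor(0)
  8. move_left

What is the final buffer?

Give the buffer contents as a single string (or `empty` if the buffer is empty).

Answer: bhj

Derivation:
After op 1 (insert('m')): buffer="bhjbmpmj" (len 8), cursors c1@5 c2@7, authorship ....1.2.
After op 2 (move_left): buffer="bhjbmpmj" (len 8), cursors c1@4 c2@6, authorship ....1.2.
After op 3 (delete): buffer="bhjmmj" (len 6), cursors c1@3 c2@4, authorship ...12.
After op 4 (add_cursor(6)): buffer="bhjmmj" (len 6), cursors c1@3 c2@4 c3@6, authorship ...12.
After op 5 (move_right): buffer="bhjmmj" (len 6), cursors c1@4 c2@5 c3@6, authorship ...12.
After op 6 (delete): buffer="bhj" (len 3), cursors c1@3 c2@3 c3@3, authorship ...
After op 7 (add_cursor(0)): buffer="bhj" (len 3), cursors c4@0 c1@3 c2@3 c3@3, authorship ...
After op 8 (move_left): buffer="bhj" (len 3), cursors c4@0 c1@2 c2@2 c3@2, authorship ...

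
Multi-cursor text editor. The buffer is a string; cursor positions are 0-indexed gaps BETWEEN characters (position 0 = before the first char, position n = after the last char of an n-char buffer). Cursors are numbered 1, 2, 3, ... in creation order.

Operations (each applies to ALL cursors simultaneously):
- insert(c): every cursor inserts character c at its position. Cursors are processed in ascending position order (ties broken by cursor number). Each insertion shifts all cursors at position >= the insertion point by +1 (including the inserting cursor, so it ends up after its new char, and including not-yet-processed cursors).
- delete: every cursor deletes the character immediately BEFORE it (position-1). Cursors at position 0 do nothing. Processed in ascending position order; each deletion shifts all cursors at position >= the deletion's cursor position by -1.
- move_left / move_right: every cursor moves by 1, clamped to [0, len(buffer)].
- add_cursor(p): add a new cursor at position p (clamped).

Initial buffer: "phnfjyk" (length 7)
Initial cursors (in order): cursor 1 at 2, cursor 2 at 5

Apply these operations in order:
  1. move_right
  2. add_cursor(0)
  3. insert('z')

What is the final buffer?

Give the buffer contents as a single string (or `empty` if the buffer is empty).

Answer: zphnzfjyzk

Derivation:
After op 1 (move_right): buffer="phnfjyk" (len 7), cursors c1@3 c2@6, authorship .......
After op 2 (add_cursor(0)): buffer="phnfjyk" (len 7), cursors c3@0 c1@3 c2@6, authorship .......
After op 3 (insert('z')): buffer="zphnzfjyzk" (len 10), cursors c3@1 c1@5 c2@9, authorship 3...1...2.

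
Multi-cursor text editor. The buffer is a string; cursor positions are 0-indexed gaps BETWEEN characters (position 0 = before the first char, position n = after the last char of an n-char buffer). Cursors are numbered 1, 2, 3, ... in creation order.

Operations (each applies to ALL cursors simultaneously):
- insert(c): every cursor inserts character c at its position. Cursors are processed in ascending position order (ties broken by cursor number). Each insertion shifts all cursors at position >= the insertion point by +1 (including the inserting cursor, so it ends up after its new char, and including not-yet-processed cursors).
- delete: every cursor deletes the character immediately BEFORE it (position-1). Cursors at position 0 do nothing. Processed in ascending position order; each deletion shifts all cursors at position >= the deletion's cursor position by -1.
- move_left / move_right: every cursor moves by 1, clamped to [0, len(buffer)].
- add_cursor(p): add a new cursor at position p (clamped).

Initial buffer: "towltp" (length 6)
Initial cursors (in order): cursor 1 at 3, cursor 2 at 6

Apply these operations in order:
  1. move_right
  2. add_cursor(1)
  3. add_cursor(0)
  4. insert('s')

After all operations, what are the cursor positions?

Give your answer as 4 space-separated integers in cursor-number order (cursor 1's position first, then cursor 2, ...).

Answer: 7 10 3 1

Derivation:
After op 1 (move_right): buffer="towltp" (len 6), cursors c1@4 c2@6, authorship ......
After op 2 (add_cursor(1)): buffer="towltp" (len 6), cursors c3@1 c1@4 c2@6, authorship ......
After op 3 (add_cursor(0)): buffer="towltp" (len 6), cursors c4@0 c3@1 c1@4 c2@6, authorship ......
After op 4 (insert('s')): buffer="stsowlstps" (len 10), cursors c4@1 c3@3 c1@7 c2@10, authorship 4.3...1..2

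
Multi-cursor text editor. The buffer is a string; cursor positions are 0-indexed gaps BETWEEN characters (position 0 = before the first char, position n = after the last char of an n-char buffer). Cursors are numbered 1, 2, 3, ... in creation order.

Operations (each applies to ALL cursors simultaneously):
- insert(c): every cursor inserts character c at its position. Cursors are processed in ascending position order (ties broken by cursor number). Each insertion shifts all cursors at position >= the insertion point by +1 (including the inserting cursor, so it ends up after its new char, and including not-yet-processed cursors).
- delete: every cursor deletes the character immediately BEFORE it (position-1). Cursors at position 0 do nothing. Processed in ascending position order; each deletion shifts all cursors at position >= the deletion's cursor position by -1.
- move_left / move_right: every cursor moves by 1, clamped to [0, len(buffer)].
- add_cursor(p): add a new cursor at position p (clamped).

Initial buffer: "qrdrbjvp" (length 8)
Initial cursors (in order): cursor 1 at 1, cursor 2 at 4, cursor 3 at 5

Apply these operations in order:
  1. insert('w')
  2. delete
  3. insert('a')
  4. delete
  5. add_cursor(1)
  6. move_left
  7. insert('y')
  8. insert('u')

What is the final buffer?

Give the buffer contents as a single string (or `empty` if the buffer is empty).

After op 1 (insert('w')): buffer="qwrdrwbwjvp" (len 11), cursors c1@2 c2@6 c3@8, authorship .1...2.3...
After op 2 (delete): buffer="qrdrbjvp" (len 8), cursors c1@1 c2@4 c3@5, authorship ........
After op 3 (insert('a')): buffer="qardrabajvp" (len 11), cursors c1@2 c2@6 c3@8, authorship .1...2.3...
After op 4 (delete): buffer="qrdrbjvp" (len 8), cursors c1@1 c2@4 c3@5, authorship ........
After op 5 (add_cursor(1)): buffer="qrdrbjvp" (len 8), cursors c1@1 c4@1 c2@4 c3@5, authorship ........
After op 6 (move_left): buffer="qrdrbjvp" (len 8), cursors c1@0 c4@0 c2@3 c3@4, authorship ........
After op 7 (insert('y')): buffer="yyqrdyrybjvp" (len 12), cursors c1@2 c4@2 c2@6 c3@8, authorship 14...2.3....
After op 8 (insert('u')): buffer="yyuuqrdyuryubjvp" (len 16), cursors c1@4 c4@4 c2@9 c3@12, authorship 1414...22.33....

Answer: yyuuqrdyuryubjvp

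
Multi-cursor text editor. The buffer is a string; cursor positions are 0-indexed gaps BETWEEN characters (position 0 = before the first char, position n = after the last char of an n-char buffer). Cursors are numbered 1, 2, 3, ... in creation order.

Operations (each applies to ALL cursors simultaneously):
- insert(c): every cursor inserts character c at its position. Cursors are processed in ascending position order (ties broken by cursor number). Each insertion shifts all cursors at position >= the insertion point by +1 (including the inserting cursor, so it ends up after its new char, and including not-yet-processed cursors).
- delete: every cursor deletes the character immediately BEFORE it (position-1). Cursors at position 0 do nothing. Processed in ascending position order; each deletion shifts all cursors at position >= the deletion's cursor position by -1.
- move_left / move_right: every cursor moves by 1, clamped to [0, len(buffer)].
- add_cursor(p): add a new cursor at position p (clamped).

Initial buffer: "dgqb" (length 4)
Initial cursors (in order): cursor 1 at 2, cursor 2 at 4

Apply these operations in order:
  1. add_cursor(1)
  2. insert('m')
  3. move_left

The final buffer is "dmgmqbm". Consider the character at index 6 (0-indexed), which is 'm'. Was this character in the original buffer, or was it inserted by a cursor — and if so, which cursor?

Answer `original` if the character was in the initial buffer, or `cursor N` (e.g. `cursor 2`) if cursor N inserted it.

Answer: cursor 2

Derivation:
After op 1 (add_cursor(1)): buffer="dgqb" (len 4), cursors c3@1 c1@2 c2@4, authorship ....
After op 2 (insert('m')): buffer="dmgmqbm" (len 7), cursors c3@2 c1@4 c2@7, authorship .3.1..2
After op 3 (move_left): buffer="dmgmqbm" (len 7), cursors c3@1 c1@3 c2@6, authorship .3.1..2
Authorship (.=original, N=cursor N): . 3 . 1 . . 2
Index 6: author = 2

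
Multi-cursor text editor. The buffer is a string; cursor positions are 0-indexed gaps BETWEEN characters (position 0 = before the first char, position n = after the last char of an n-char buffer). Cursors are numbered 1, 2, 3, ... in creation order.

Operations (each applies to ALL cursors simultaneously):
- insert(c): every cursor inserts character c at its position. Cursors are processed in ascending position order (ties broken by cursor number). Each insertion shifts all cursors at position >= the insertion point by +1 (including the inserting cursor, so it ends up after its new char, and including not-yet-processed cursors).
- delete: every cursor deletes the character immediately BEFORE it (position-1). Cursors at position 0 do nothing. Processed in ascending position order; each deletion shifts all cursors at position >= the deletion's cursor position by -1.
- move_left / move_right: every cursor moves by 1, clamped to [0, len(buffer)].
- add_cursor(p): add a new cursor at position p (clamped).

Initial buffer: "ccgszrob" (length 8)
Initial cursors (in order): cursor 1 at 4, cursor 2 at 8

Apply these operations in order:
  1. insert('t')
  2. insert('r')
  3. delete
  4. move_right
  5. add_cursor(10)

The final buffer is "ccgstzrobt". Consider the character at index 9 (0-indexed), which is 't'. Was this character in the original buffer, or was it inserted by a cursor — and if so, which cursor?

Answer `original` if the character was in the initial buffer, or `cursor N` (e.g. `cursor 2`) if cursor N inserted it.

After op 1 (insert('t')): buffer="ccgstzrobt" (len 10), cursors c1@5 c2@10, authorship ....1....2
After op 2 (insert('r')): buffer="ccgstrzrobtr" (len 12), cursors c1@6 c2@12, authorship ....11....22
After op 3 (delete): buffer="ccgstzrobt" (len 10), cursors c1@5 c2@10, authorship ....1....2
After op 4 (move_right): buffer="ccgstzrobt" (len 10), cursors c1@6 c2@10, authorship ....1....2
After op 5 (add_cursor(10)): buffer="ccgstzrobt" (len 10), cursors c1@6 c2@10 c3@10, authorship ....1....2
Authorship (.=original, N=cursor N): . . . . 1 . . . . 2
Index 9: author = 2

Answer: cursor 2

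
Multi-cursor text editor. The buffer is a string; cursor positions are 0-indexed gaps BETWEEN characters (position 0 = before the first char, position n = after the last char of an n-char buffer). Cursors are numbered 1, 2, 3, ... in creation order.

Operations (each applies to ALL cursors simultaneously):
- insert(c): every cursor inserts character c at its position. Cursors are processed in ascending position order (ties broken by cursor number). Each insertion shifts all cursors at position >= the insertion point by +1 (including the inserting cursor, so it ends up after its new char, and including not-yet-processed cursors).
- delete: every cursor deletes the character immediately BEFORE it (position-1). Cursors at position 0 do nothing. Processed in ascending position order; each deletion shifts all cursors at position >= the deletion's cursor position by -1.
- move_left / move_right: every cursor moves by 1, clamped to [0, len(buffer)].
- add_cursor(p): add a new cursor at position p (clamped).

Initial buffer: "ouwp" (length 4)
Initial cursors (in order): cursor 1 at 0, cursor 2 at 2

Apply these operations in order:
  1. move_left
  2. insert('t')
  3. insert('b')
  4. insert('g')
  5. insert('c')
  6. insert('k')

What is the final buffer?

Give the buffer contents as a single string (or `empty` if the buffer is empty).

After op 1 (move_left): buffer="ouwp" (len 4), cursors c1@0 c2@1, authorship ....
After op 2 (insert('t')): buffer="totuwp" (len 6), cursors c1@1 c2@3, authorship 1.2...
After op 3 (insert('b')): buffer="tbotbuwp" (len 8), cursors c1@2 c2@5, authorship 11.22...
After op 4 (insert('g')): buffer="tbgotbguwp" (len 10), cursors c1@3 c2@7, authorship 111.222...
After op 5 (insert('c')): buffer="tbgcotbgcuwp" (len 12), cursors c1@4 c2@9, authorship 1111.2222...
After op 6 (insert('k')): buffer="tbgckotbgckuwp" (len 14), cursors c1@5 c2@11, authorship 11111.22222...

Answer: tbgckotbgckuwp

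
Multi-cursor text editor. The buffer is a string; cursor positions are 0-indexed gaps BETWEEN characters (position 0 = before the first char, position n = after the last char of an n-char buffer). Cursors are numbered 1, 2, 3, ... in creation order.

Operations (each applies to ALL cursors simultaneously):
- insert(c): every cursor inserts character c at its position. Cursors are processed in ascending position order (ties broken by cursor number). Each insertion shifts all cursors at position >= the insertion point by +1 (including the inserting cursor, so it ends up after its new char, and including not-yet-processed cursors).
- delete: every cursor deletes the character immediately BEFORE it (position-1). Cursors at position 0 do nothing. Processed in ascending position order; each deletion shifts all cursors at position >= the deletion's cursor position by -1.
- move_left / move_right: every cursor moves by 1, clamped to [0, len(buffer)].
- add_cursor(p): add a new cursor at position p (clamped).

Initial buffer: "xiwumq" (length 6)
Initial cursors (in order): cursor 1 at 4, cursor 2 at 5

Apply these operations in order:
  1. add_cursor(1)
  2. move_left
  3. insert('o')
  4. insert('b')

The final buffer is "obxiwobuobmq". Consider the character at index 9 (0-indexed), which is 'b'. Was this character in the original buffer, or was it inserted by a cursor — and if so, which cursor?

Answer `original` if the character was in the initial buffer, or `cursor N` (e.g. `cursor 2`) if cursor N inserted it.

After op 1 (add_cursor(1)): buffer="xiwumq" (len 6), cursors c3@1 c1@4 c2@5, authorship ......
After op 2 (move_left): buffer="xiwumq" (len 6), cursors c3@0 c1@3 c2@4, authorship ......
After op 3 (insert('o')): buffer="oxiwouomq" (len 9), cursors c3@1 c1@5 c2@7, authorship 3...1.2..
After op 4 (insert('b')): buffer="obxiwobuobmq" (len 12), cursors c3@2 c1@7 c2@10, authorship 33...11.22..
Authorship (.=original, N=cursor N): 3 3 . . . 1 1 . 2 2 . .
Index 9: author = 2

Answer: cursor 2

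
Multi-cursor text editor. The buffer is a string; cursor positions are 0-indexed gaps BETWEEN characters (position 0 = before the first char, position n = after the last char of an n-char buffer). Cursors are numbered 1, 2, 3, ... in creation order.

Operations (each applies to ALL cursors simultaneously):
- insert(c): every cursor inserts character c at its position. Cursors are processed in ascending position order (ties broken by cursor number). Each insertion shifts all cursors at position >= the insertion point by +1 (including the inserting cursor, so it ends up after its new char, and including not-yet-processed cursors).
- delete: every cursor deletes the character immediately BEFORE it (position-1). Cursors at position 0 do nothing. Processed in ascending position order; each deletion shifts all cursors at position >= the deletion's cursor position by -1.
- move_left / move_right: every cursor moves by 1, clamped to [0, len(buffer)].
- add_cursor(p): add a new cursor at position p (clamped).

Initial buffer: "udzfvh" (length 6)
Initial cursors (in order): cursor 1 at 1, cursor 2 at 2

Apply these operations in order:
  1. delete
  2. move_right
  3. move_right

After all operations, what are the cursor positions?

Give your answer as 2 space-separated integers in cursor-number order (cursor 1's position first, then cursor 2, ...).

After op 1 (delete): buffer="zfvh" (len 4), cursors c1@0 c2@0, authorship ....
After op 2 (move_right): buffer="zfvh" (len 4), cursors c1@1 c2@1, authorship ....
After op 3 (move_right): buffer="zfvh" (len 4), cursors c1@2 c2@2, authorship ....

Answer: 2 2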